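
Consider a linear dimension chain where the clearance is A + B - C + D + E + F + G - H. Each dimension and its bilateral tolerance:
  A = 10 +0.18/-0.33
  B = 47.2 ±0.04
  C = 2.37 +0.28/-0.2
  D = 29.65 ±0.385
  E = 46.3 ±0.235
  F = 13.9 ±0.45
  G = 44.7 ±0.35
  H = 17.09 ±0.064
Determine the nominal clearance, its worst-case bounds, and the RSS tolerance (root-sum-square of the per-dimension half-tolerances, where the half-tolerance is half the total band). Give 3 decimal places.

Stack each dimension's contribution:
  +A: nom +10.000 → Σnom=10.000; wc +0.180/-0.330 → slack +0.180/-0.330; half-tol=0.255, Σhalf²=0.065025
  +B: nom +47.200 → Σnom=57.200; wc +0.040/-0.040 → slack +0.220/-0.370; half-tol=0.040, Σhalf²=0.066625
  -C: nom -2.370 → Σnom=54.830; wc +0.200/-0.280 → slack +0.420/-0.650; half-tol=0.240, Σhalf²=0.124225
  +D: nom +29.650 → Σnom=84.480; wc +0.385/-0.385 → slack +0.805/-1.035; half-tol=0.385, Σhalf²=0.272450
  +E: nom +46.300 → Σnom=130.780; wc +0.235/-0.235 → slack +1.040/-1.270; half-tol=0.235, Σhalf²=0.327675
  +F: nom +13.900 → Σnom=144.680; wc +0.450/-0.450 → slack +1.490/-1.720; half-tol=0.450, Σhalf²=0.530175
  +G: nom +44.700 → Σnom=189.380; wc +0.350/-0.350 → slack +1.840/-2.070; half-tol=0.350, Σhalf²=0.652675
  -H: nom -17.090 → Σnom=172.290; wc +0.064/-0.064 → slack +1.904/-2.134; half-tol=0.064, Σhalf²=0.656771
Nominal = 172.290. Worst-case = [172.290 - 2.134, 172.290 + 1.904] = [170.156, 174.194]. RSS = √0.656771 = 0.810.

nominal=172.290 wc=[170.156,174.194] rss=0.810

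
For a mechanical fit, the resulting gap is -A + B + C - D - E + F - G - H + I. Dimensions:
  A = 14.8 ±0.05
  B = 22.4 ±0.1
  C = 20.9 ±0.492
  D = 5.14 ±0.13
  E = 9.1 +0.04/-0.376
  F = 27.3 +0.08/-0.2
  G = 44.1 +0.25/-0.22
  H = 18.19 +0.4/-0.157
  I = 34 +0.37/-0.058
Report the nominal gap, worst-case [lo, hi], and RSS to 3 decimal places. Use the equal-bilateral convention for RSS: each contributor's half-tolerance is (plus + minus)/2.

nominal=13.270 wc=[11.550,15.245] rss=0.716

Stack each dimension's contribution:
  -A: nom -14.800 → Σnom=-14.800; wc +0.050/-0.050 → slack +0.050/-0.050; half-tol=0.050, Σhalf²=0.002500
  +B: nom +22.400 → Σnom=7.600; wc +0.100/-0.100 → slack +0.150/-0.150; half-tol=0.100, Σhalf²=0.012500
  +C: nom +20.900 → Σnom=28.500; wc +0.492/-0.492 → slack +0.642/-0.642; half-tol=0.492, Σhalf²=0.254564
  -D: nom -5.140 → Σnom=23.360; wc +0.130/-0.130 → slack +0.772/-0.772; half-tol=0.130, Σhalf²=0.271464
  -E: nom -9.100 → Σnom=14.260; wc +0.376/-0.040 → slack +1.148/-0.812; half-tol=0.208, Σhalf²=0.314728
  +F: nom +27.300 → Σnom=41.560; wc +0.080/-0.200 → slack +1.228/-1.012; half-tol=0.140, Σhalf²=0.334328
  -G: nom -44.100 → Σnom=-2.540; wc +0.220/-0.250 → slack +1.448/-1.262; half-tol=0.235, Σhalf²=0.389553
  -H: nom -18.190 → Σnom=-20.730; wc +0.157/-0.400 → slack +1.605/-1.662; half-tol=0.279, Σhalf²=0.467115
  +I: nom +34.000 → Σnom=13.270; wc +0.370/-0.058 → slack +1.975/-1.720; half-tol=0.214, Σhalf²=0.512911
Nominal = 13.270. Worst-case = [13.270 - 1.720, 13.270 + 1.975] = [11.550, 15.245]. RSS = √0.512911 = 0.716.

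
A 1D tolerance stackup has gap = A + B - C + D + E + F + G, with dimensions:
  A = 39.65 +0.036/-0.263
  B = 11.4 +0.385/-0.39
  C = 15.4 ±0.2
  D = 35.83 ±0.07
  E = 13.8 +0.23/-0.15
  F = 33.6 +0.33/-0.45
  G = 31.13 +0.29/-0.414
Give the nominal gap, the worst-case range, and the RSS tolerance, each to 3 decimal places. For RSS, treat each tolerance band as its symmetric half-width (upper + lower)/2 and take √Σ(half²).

Stack each dimension's contribution:
  +A: nom +39.650 → Σnom=39.650; wc +0.036/-0.263 → slack +0.036/-0.263; half-tol=0.149, Σhalf²=0.022350
  +B: nom +11.400 → Σnom=51.050; wc +0.385/-0.390 → slack +0.421/-0.653; half-tol=0.388, Σhalf²=0.172507
  -C: nom -15.400 → Σnom=35.650; wc +0.200/-0.200 → slack +0.621/-0.853; half-tol=0.200, Σhalf²=0.212507
  +D: nom +35.830 → Σnom=71.480; wc +0.070/-0.070 → slack +0.691/-0.923; half-tol=0.070, Σhalf²=0.217407
  +E: nom +13.800 → Σnom=85.280; wc +0.230/-0.150 → slack +0.921/-1.073; half-tol=0.190, Σhalf²=0.253507
  +F: nom +33.600 → Σnom=118.880; wc +0.330/-0.450 → slack +1.251/-1.523; half-tol=0.390, Σhalf²=0.405607
  +G: nom +31.130 → Σnom=150.010; wc +0.290/-0.414 → slack +1.541/-1.937; half-tol=0.352, Σhalf²=0.529510
Nominal = 150.010. Worst-case = [150.010 - 1.937, 150.010 + 1.541] = [148.073, 151.551]. RSS = √0.529510 = 0.728.

nominal=150.010 wc=[148.073,151.551] rss=0.728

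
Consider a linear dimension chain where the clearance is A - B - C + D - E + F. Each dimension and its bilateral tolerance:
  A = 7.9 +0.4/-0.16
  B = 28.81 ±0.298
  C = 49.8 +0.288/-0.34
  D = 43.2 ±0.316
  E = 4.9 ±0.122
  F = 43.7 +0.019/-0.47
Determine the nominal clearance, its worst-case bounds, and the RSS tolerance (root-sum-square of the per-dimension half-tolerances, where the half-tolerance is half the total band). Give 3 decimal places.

nominal=11.290 wc=[9.636,12.785] rss=0.664

Stack each dimension's contribution:
  +A: nom +7.900 → Σnom=7.900; wc +0.400/-0.160 → slack +0.400/-0.160; half-tol=0.280, Σhalf²=0.078400
  -B: nom -28.810 → Σnom=-20.910; wc +0.298/-0.298 → slack +0.698/-0.458; half-tol=0.298, Σhalf²=0.167204
  -C: nom -49.800 → Σnom=-70.710; wc +0.340/-0.288 → slack +1.038/-0.746; half-tol=0.314, Σhalf²=0.265800
  +D: nom +43.200 → Σnom=-27.510; wc +0.316/-0.316 → slack +1.354/-1.062; half-tol=0.316, Σhalf²=0.365656
  -E: nom -4.900 → Σnom=-32.410; wc +0.122/-0.122 → slack +1.476/-1.184; half-tol=0.122, Σhalf²=0.380540
  +F: nom +43.700 → Σnom=11.290; wc +0.019/-0.470 → slack +1.495/-1.654; half-tol=0.244, Σhalf²=0.440320
Nominal = 11.290. Worst-case = [11.290 - 1.654, 11.290 + 1.495] = [9.636, 12.785]. RSS = √0.440320 = 0.664.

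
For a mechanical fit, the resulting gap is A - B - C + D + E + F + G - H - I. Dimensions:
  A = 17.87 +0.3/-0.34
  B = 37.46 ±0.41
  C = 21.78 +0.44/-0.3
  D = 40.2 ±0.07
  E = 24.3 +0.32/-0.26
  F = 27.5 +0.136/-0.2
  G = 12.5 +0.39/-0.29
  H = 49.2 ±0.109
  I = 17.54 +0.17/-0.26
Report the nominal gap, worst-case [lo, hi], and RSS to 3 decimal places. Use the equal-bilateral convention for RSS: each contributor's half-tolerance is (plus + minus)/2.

Stack each dimension's contribution:
  +A: nom +17.870 → Σnom=17.870; wc +0.300/-0.340 → slack +0.300/-0.340; half-tol=0.320, Σhalf²=0.102400
  -B: nom -37.460 → Σnom=-19.590; wc +0.410/-0.410 → slack +0.710/-0.750; half-tol=0.410, Σhalf²=0.270500
  -C: nom -21.780 → Σnom=-41.370; wc +0.300/-0.440 → slack +1.010/-1.190; half-tol=0.370, Σhalf²=0.407400
  +D: nom +40.200 → Σnom=-1.170; wc +0.070/-0.070 → slack +1.080/-1.260; half-tol=0.070, Σhalf²=0.412300
  +E: nom +24.300 → Σnom=23.130; wc +0.320/-0.260 → slack +1.400/-1.520; half-tol=0.290, Σhalf²=0.496400
  +F: nom +27.500 → Σnom=50.630; wc +0.136/-0.200 → slack +1.536/-1.720; half-tol=0.168, Σhalf²=0.524624
  +G: nom +12.500 → Σnom=63.130; wc +0.390/-0.290 → slack +1.926/-2.010; half-tol=0.340, Σhalf²=0.640224
  -H: nom -49.200 → Σnom=13.930; wc +0.109/-0.109 → slack +2.035/-2.119; half-tol=0.109, Σhalf²=0.652105
  -I: nom -17.540 → Σnom=-3.610; wc +0.260/-0.170 → slack +2.295/-2.289; half-tol=0.215, Σhalf²=0.698330
Nominal = -3.610. Worst-case = [-3.610 - 2.289, -3.610 + 2.295] = [-5.899, -1.315]. RSS = √0.698330 = 0.836.

nominal=-3.610 wc=[-5.899,-1.315] rss=0.836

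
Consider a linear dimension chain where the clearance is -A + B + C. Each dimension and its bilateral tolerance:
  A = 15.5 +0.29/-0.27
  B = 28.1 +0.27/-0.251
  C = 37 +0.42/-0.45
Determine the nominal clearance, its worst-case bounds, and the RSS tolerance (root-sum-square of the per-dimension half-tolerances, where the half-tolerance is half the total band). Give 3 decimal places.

nominal=49.600 wc=[48.609,50.560] rss=0.579

Stack each dimension's contribution:
  -A: nom -15.500 → Σnom=-15.500; wc +0.270/-0.290 → slack +0.270/-0.290; half-tol=0.280, Σhalf²=0.078400
  +B: nom +28.100 → Σnom=12.600; wc +0.270/-0.251 → slack +0.540/-0.541; half-tol=0.261, Σhalf²=0.146260
  +C: nom +37.000 → Σnom=49.600; wc +0.420/-0.450 → slack +0.960/-0.991; half-tol=0.435, Σhalf²=0.335485
Nominal = 49.600. Worst-case = [49.600 - 0.991, 49.600 + 0.960] = [48.609, 50.560]. RSS = √0.335485 = 0.579.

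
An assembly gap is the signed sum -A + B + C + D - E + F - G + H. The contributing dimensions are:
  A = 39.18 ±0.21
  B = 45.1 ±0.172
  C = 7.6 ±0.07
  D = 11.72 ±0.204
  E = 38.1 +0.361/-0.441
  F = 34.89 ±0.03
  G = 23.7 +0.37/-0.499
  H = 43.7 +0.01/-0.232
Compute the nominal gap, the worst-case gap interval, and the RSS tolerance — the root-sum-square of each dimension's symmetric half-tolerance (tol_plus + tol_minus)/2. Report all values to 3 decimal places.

Stack each dimension's contribution:
  -A: nom -39.180 → Σnom=-39.180; wc +0.210/-0.210 → slack +0.210/-0.210; half-tol=0.210, Σhalf²=0.044100
  +B: nom +45.100 → Σnom=5.920; wc +0.172/-0.172 → slack +0.382/-0.382; half-tol=0.172, Σhalf²=0.073684
  +C: nom +7.600 → Σnom=13.520; wc +0.070/-0.070 → slack +0.452/-0.452; half-tol=0.070, Σhalf²=0.078584
  +D: nom +11.720 → Σnom=25.240; wc +0.204/-0.204 → slack +0.656/-0.656; half-tol=0.204, Σhalf²=0.120200
  -E: nom -38.100 → Σnom=-12.860; wc +0.441/-0.361 → slack +1.097/-1.017; half-tol=0.401, Σhalf²=0.281001
  +F: nom +34.890 → Σnom=22.030; wc +0.030/-0.030 → slack +1.127/-1.047; half-tol=0.030, Σhalf²=0.281901
  -G: nom -23.700 → Σnom=-1.670; wc +0.499/-0.370 → slack +1.626/-1.417; half-tol=0.434, Σhalf²=0.470691
  +H: nom +43.700 → Σnom=42.030; wc +0.010/-0.232 → slack +1.636/-1.649; half-tol=0.121, Σhalf²=0.485332
Nominal = 42.030. Worst-case = [42.030 - 1.649, 42.030 + 1.636] = [40.381, 43.666]. RSS = √0.485332 = 0.697.

nominal=42.030 wc=[40.381,43.666] rss=0.697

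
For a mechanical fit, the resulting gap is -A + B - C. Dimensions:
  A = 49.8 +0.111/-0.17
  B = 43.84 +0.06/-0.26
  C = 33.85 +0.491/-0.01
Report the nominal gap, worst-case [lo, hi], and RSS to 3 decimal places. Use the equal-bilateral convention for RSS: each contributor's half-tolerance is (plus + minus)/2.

Stack each dimension's contribution:
  -A: nom -49.800 → Σnom=-49.800; wc +0.170/-0.111 → slack +0.170/-0.111; half-tol=0.141, Σhalf²=0.019740
  +B: nom +43.840 → Σnom=-5.960; wc +0.060/-0.260 → slack +0.230/-0.371; half-tol=0.160, Σhalf²=0.045340
  -C: nom -33.850 → Σnom=-39.810; wc +0.010/-0.491 → slack +0.240/-0.862; half-tol=0.251, Σhalf²=0.108091
Nominal = -39.810. Worst-case = [-39.810 - 0.862, -39.810 + 0.240] = [-40.672, -39.570]. RSS = √0.108091 = 0.329.

nominal=-39.810 wc=[-40.672,-39.570] rss=0.329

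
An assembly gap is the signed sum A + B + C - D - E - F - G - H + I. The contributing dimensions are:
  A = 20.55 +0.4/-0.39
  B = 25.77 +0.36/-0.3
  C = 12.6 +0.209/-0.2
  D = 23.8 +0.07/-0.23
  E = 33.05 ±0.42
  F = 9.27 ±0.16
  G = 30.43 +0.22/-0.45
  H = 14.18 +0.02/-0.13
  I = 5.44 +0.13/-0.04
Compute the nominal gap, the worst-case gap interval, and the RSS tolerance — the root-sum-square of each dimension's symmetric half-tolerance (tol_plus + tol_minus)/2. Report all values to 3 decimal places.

nominal=-46.370 wc=[-48.190,-43.881] rss=0.810

Stack each dimension's contribution:
  +A: nom +20.550 → Σnom=20.550; wc +0.400/-0.390 → slack +0.400/-0.390; half-tol=0.395, Σhalf²=0.156025
  +B: nom +25.770 → Σnom=46.320; wc +0.360/-0.300 → slack +0.760/-0.690; half-tol=0.330, Σhalf²=0.264925
  +C: nom +12.600 → Σnom=58.920; wc +0.209/-0.200 → slack +0.969/-0.890; half-tol=0.205, Σhalf²=0.306745
  -D: nom -23.800 → Σnom=35.120; wc +0.230/-0.070 → slack +1.199/-0.960; half-tol=0.150, Σhalf²=0.329245
  -E: nom -33.050 → Σnom=2.070; wc +0.420/-0.420 → slack +1.619/-1.380; half-tol=0.420, Σhalf²=0.505645
  -F: nom -9.270 → Σnom=-7.200; wc +0.160/-0.160 → slack +1.779/-1.540; half-tol=0.160, Σhalf²=0.531245
  -G: nom -30.430 → Σnom=-37.630; wc +0.450/-0.220 → slack +2.229/-1.760; half-tol=0.335, Σhalf²=0.643470
  -H: nom -14.180 → Σnom=-51.810; wc +0.130/-0.020 → slack +2.359/-1.780; half-tol=0.075, Σhalf²=0.649095
  +I: nom +5.440 → Σnom=-46.370; wc +0.130/-0.040 → slack +2.489/-1.820; half-tol=0.085, Σhalf²=0.656320
Nominal = -46.370. Worst-case = [-46.370 - 1.820, -46.370 + 2.489] = [-48.190, -43.881]. RSS = √0.656320 = 0.810.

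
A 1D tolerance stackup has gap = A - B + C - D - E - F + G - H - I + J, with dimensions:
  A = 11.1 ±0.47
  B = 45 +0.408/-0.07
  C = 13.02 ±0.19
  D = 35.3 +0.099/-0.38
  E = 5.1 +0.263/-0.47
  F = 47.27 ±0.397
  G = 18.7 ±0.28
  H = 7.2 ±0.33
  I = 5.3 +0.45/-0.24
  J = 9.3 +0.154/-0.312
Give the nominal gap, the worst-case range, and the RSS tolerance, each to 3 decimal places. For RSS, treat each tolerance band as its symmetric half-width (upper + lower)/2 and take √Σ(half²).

nominal=-93.050 wc=[-96.249,-90.069] rss=1.012

Stack each dimension's contribution:
  +A: nom +11.100 → Σnom=11.100; wc +0.470/-0.470 → slack +0.470/-0.470; half-tol=0.470, Σhalf²=0.220900
  -B: nom -45.000 → Σnom=-33.900; wc +0.070/-0.408 → slack +0.540/-0.878; half-tol=0.239, Σhalf²=0.278021
  +C: nom +13.020 → Σnom=-20.880; wc +0.190/-0.190 → slack +0.730/-1.068; half-tol=0.190, Σhalf²=0.314121
  -D: nom -35.300 → Σnom=-56.180; wc +0.380/-0.099 → slack +1.110/-1.167; half-tol=0.239, Σhalf²=0.371481
  -E: nom -5.100 → Σnom=-61.280; wc +0.470/-0.263 → slack +1.580/-1.430; half-tol=0.366, Σhalf²=0.505803
  -F: nom -47.270 → Σnom=-108.550; wc +0.397/-0.397 → slack +1.977/-1.827; half-tol=0.397, Σhalf²=0.663412
  +G: nom +18.700 → Σnom=-89.850; wc +0.280/-0.280 → slack +2.257/-2.107; half-tol=0.280, Σhalf²=0.741812
  -H: nom -7.200 → Σnom=-97.050; wc +0.330/-0.330 → slack +2.587/-2.437; half-tol=0.330, Σhalf²=0.850712
  -I: nom -5.300 → Σnom=-102.350; wc +0.240/-0.450 → slack +2.827/-2.887; half-tol=0.345, Σhalf²=0.969737
  +J: nom +9.300 → Σnom=-93.050; wc +0.154/-0.312 → slack +2.981/-3.199; half-tol=0.233, Σhalf²=1.024026
Nominal = -93.050. Worst-case = [-93.050 - 3.199, -93.050 + 2.981] = [-96.249, -90.069]. RSS = √1.024026 = 1.012.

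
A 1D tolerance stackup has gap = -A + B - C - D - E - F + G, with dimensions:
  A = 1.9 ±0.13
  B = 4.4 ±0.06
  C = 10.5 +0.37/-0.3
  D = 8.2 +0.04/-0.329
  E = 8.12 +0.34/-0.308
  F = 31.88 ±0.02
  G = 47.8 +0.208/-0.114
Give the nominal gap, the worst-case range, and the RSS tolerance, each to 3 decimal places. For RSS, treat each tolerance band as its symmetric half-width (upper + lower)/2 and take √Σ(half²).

Stack each dimension's contribution:
  -A: nom -1.900 → Σnom=-1.900; wc +0.130/-0.130 → slack +0.130/-0.130; half-tol=0.130, Σhalf²=0.016900
  +B: nom +4.400 → Σnom=2.500; wc +0.060/-0.060 → slack +0.190/-0.190; half-tol=0.060, Σhalf²=0.020500
  -C: nom -10.500 → Σnom=-8.000; wc +0.300/-0.370 → slack +0.490/-0.560; half-tol=0.335, Σhalf²=0.132725
  -D: nom -8.200 → Σnom=-16.200; wc +0.329/-0.040 → slack +0.819/-0.600; half-tol=0.184, Σhalf²=0.166765
  -E: nom -8.120 → Σnom=-24.320; wc +0.308/-0.340 → slack +1.127/-0.940; half-tol=0.324, Σhalf²=0.271741
  -F: nom -31.880 → Σnom=-56.200; wc +0.020/-0.020 → slack +1.147/-0.960; half-tol=0.020, Σhalf²=0.272141
  +G: nom +47.800 → Σnom=-8.400; wc +0.208/-0.114 → slack +1.355/-1.074; half-tol=0.161, Σhalf²=0.298062
Nominal = -8.400. Worst-case = [-8.400 - 1.074, -8.400 + 1.355] = [-9.474, -7.045]. RSS = √0.298062 = 0.546.

nominal=-8.400 wc=[-9.474,-7.045] rss=0.546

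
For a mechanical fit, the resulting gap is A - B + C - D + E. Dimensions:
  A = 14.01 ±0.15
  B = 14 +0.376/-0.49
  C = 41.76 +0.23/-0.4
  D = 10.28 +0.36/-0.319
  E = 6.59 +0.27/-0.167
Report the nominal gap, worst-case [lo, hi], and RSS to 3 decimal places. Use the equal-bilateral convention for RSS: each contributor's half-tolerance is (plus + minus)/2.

nominal=38.080 wc=[36.627,39.539] rss=0.687

Stack each dimension's contribution:
  +A: nom +14.010 → Σnom=14.010; wc +0.150/-0.150 → slack +0.150/-0.150; half-tol=0.150, Σhalf²=0.022500
  -B: nom -14.000 → Σnom=0.010; wc +0.490/-0.376 → slack +0.640/-0.526; half-tol=0.433, Σhalf²=0.209989
  +C: nom +41.760 → Σnom=41.770; wc +0.230/-0.400 → slack +0.870/-0.926; half-tol=0.315, Σhalf²=0.309214
  -D: nom -10.280 → Σnom=31.490; wc +0.319/-0.360 → slack +1.189/-1.286; half-tol=0.340, Σhalf²=0.424474
  +E: nom +6.590 → Σnom=38.080; wc +0.270/-0.167 → slack +1.459/-1.453; half-tol=0.219, Σhalf²=0.472217
Nominal = 38.080. Worst-case = [38.080 - 1.453, 38.080 + 1.459] = [36.627, 39.539]. RSS = √0.472217 = 0.687.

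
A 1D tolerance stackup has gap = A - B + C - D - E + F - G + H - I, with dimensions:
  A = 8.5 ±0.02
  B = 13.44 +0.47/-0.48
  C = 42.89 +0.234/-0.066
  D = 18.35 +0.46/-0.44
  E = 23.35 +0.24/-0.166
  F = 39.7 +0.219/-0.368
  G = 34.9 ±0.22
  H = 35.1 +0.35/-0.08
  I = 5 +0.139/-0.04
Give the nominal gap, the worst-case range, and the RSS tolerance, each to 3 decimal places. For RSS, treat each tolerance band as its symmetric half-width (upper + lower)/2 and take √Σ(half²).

Stack each dimension's contribution:
  +A: nom +8.500 → Σnom=8.500; wc +0.020/-0.020 → slack +0.020/-0.020; half-tol=0.020, Σhalf²=0.000400
  -B: nom -13.440 → Σnom=-4.940; wc +0.480/-0.470 → slack +0.500/-0.490; half-tol=0.475, Σhalf²=0.226025
  +C: nom +42.890 → Σnom=37.950; wc +0.234/-0.066 → slack +0.734/-0.556; half-tol=0.150, Σhalf²=0.248525
  -D: nom -18.350 → Σnom=19.600; wc +0.440/-0.460 → slack +1.174/-1.016; half-tol=0.450, Σhalf²=0.451025
  -E: nom -23.350 → Σnom=-3.750; wc +0.166/-0.240 → slack +1.340/-1.256; half-tol=0.203, Σhalf²=0.492234
  +F: nom +39.700 → Σnom=35.950; wc +0.219/-0.368 → slack +1.559/-1.624; half-tol=0.293, Σhalf²=0.578376
  -G: nom -34.900 → Σnom=1.050; wc +0.220/-0.220 → slack +1.779/-1.844; half-tol=0.220, Σhalf²=0.626776
  +H: nom +35.100 → Σnom=36.150; wc +0.350/-0.080 → slack +2.129/-1.924; half-tol=0.215, Σhalf²=0.673001
  -I: nom -5.000 → Σnom=31.150; wc +0.040/-0.139 → slack +2.169/-2.063; half-tol=0.090, Σhalf²=0.681011
Nominal = 31.150. Worst-case = [31.150 - 2.063, 31.150 + 2.169] = [29.087, 33.319]. RSS = √0.681011 = 0.825.

nominal=31.150 wc=[29.087,33.319] rss=0.825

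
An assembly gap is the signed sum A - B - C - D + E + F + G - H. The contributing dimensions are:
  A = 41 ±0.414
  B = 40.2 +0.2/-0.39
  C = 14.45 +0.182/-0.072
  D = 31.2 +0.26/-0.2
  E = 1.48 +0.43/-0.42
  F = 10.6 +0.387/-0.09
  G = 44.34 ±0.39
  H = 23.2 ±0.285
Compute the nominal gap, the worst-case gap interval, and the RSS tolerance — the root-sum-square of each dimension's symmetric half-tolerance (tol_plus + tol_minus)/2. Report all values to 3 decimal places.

Stack each dimension's contribution:
  +A: nom +41.000 → Σnom=41.000; wc +0.414/-0.414 → slack +0.414/-0.414; half-tol=0.414, Σhalf²=0.171396
  -B: nom -40.200 → Σnom=0.800; wc +0.390/-0.200 → slack +0.804/-0.614; half-tol=0.295, Σhalf²=0.258421
  -C: nom -14.450 → Σnom=-13.650; wc +0.072/-0.182 → slack +0.876/-0.796; half-tol=0.127, Σhalf²=0.274550
  -D: nom -31.200 → Σnom=-44.850; wc +0.200/-0.260 → slack +1.076/-1.056; half-tol=0.230, Σhalf²=0.327450
  +E: nom +1.480 → Σnom=-43.370; wc +0.430/-0.420 → slack +1.506/-1.476; half-tol=0.425, Σhalf²=0.508075
  +F: nom +10.600 → Σnom=-32.770; wc +0.387/-0.090 → slack +1.893/-1.566; half-tol=0.238, Σhalf²=0.564957
  +G: nom +44.340 → Σnom=11.570; wc +0.390/-0.390 → slack +2.283/-1.956; half-tol=0.390, Σhalf²=0.717057
  -H: nom -23.200 → Σnom=-11.630; wc +0.285/-0.285 → slack +2.568/-2.241; half-tol=0.285, Σhalf²=0.798282
Nominal = -11.630. Worst-case = [-11.630 - 2.241, -11.630 + 2.568] = [-13.871, -9.062]. RSS = √0.798282 = 0.893.

nominal=-11.630 wc=[-13.871,-9.062] rss=0.893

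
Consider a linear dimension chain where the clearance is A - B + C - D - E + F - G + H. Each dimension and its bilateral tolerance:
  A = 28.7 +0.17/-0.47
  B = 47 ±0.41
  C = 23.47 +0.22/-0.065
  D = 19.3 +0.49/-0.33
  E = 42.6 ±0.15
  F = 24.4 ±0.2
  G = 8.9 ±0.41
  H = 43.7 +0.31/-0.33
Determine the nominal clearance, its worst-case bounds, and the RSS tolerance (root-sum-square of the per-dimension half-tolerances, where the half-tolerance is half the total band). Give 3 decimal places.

nominal=2.470 wc=[-0.055,4.670] rss=0.890

Stack each dimension's contribution:
  +A: nom +28.700 → Σnom=28.700; wc +0.170/-0.470 → slack +0.170/-0.470; half-tol=0.320, Σhalf²=0.102400
  -B: nom -47.000 → Σnom=-18.300; wc +0.410/-0.410 → slack +0.580/-0.880; half-tol=0.410, Σhalf²=0.270500
  +C: nom +23.470 → Σnom=5.170; wc +0.220/-0.065 → slack +0.800/-0.945; half-tol=0.143, Σhalf²=0.290806
  -D: nom -19.300 → Σnom=-14.130; wc +0.330/-0.490 → slack +1.130/-1.435; half-tol=0.410, Σhalf²=0.458906
  -E: nom -42.600 → Σnom=-56.730; wc +0.150/-0.150 → slack +1.280/-1.585; half-tol=0.150, Σhalf²=0.481406
  +F: nom +24.400 → Σnom=-32.330; wc +0.200/-0.200 → slack +1.480/-1.785; half-tol=0.200, Σhalf²=0.521406
  -G: nom -8.900 → Σnom=-41.230; wc +0.410/-0.410 → slack +1.890/-2.195; half-tol=0.410, Σhalf²=0.689506
  +H: nom +43.700 → Σnom=2.470; wc +0.310/-0.330 → slack +2.200/-2.525; half-tol=0.320, Σhalf²=0.791906
Nominal = 2.470. Worst-case = [2.470 - 2.525, 2.470 + 2.200] = [-0.055, 4.670]. RSS = √0.791906 = 0.890.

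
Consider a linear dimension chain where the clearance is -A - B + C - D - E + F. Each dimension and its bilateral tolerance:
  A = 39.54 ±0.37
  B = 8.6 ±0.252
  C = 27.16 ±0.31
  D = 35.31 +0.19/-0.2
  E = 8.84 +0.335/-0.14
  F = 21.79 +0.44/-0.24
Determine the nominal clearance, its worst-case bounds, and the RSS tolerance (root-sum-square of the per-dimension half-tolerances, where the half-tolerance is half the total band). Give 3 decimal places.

nominal=-43.340 wc=[-45.037,-41.628] rss=0.712

Stack each dimension's contribution:
  -A: nom -39.540 → Σnom=-39.540; wc +0.370/-0.370 → slack +0.370/-0.370; half-tol=0.370, Σhalf²=0.136900
  -B: nom -8.600 → Σnom=-48.140; wc +0.252/-0.252 → slack +0.622/-0.622; half-tol=0.252, Σhalf²=0.200404
  +C: nom +27.160 → Σnom=-20.980; wc +0.310/-0.310 → slack +0.932/-0.932; half-tol=0.310, Σhalf²=0.296504
  -D: nom -35.310 → Σnom=-56.290; wc +0.200/-0.190 → slack +1.132/-1.122; half-tol=0.195, Σhalf²=0.334529
  -E: nom -8.840 → Σnom=-65.130; wc +0.140/-0.335 → slack +1.272/-1.457; half-tol=0.238, Σhalf²=0.390935
  +F: nom +21.790 → Σnom=-43.340; wc +0.440/-0.240 → slack +1.712/-1.697; half-tol=0.340, Σhalf²=0.506535
Nominal = -43.340. Worst-case = [-43.340 - 1.697, -43.340 + 1.712] = [-45.037, -41.628]. RSS = √0.506535 = 0.712.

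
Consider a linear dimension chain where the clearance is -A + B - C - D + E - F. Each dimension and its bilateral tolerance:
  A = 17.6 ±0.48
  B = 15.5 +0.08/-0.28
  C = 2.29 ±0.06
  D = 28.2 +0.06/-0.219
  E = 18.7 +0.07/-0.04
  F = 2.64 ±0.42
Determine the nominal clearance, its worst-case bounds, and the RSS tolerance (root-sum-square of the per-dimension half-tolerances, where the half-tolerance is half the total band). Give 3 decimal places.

Stack each dimension's contribution:
  -A: nom -17.600 → Σnom=-17.600; wc +0.480/-0.480 → slack +0.480/-0.480; half-tol=0.480, Σhalf²=0.230400
  +B: nom +15.500 → Σnom=-2.100; wc +0.080/-0.280 → slack +0.560/-0.760; half-tol=0.180, Σhalf²=0.262800
  -C: nom -2.290 → Σnom=-4.390; wc +0.060/-0.060 → slack +0.620/-0.820; half-tol=0.060, Σhalf²=0.266400
  -D: nom -28.200 → Σnom=-32.590; wc +0.219/-0.060 → slack +0.839/-0.880; half-tol=0.140, Σhalf²=0.285860
  +E: nom +18.700 → Σnom=-13.890; wc +0.070/-0.040 → slack +0.909/-0.920; half-tol=0.055, Σhalf²=0.288885
  -F: nom -2.640 → Σnom=-16.530; wc +0.420/-0.420 → slack +1.329/-1.340; half-tol=0.420, Σhalf²=0.465285
Nominal = -16.530. Worst-case = [-16.530 - 1.340, -16.530 + 1.329] = [-17.870, -15.201]. RSS = √0.465285 = 0.682.

nominal=-16.530 wc=[-17.870,-15.201] rss=0.682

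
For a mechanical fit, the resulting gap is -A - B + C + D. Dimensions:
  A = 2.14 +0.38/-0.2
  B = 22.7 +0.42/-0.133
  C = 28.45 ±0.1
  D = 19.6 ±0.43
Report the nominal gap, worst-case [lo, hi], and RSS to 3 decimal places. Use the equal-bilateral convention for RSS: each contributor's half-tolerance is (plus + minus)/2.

nominal=23.210 wc=[21.880,24.073] rss=0.596

Stack each dimension's contribution:
  -A: nom -2.140 → Σnom=-2.140; wc +0.200/-0.380 → slack +0.200/-0.380; half-tol=0.290, Σhalf²=0.084100
  -B: nom -22.700 → Σnom=-24.840; wc +0.133/-0.420 → slack +0.333/-0.800; half-tol=0.276, Σhalf²=0.160552
  +C: nom +28.450 → Σnom=3.610; wc +0.100/-0.100 → slack +0.433/-0.900; half-tol=0.100, Σhalf²=0.170552
  +D: nom +19.600 → Σnom=23.210; wc +0.430/-0.430 → slack +0.863/-1.330; half-tol=0.430, Σhalf²=0.355452
Nominal = 23.210. Worst-case = [23.210 - 1.330, 23.210 + 0.863] = [21.880, 24.073]. RSS = √0.355452 = 0.596.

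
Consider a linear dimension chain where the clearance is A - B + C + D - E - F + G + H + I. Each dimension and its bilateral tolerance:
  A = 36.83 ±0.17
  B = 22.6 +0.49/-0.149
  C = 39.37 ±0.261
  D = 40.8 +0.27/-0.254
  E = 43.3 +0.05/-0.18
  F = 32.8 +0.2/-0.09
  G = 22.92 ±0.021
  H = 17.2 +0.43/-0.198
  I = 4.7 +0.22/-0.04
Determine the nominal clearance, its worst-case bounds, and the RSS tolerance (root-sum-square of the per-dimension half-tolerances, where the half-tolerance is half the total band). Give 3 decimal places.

nominal=63.120 wc=[61.436,64.911] rss=0.646

Stack each dimension's contribution:
  +A: nom +36.830 → Σnom=36.830; wc +0.170/-0.170 → slack +0.170/-0.170; half-tol=0.170, Σhalf²=0.028900
  -B: nom -22.600 → Σnom=14.230; wc +0.149/-0.490 → slack +0.319/-0.660; half-tol=0.320, Σhalf²=0.130980
  +C: nom +39.370 → Σnom=53.600; wc +0.261/-0.261 → slack +0.580/-0.921; half-tol=0.261, Σhalf²=0.199101
  +D: nom +40.800 → Σnom=94.400; wc +0.270/-0.254 → slack +0.850/-1.175; half-tol=0.262, Σhalf²=0.267745
  -E: nom -43.300 → Σnom=51.100; wc +0.180/-0.050 → slack +1.030/-1.225; half-tol=0.115, Σhalf²=0.280970
  -F: nom -32.800 → Σnom=18.300; wc +0.090/-0.200 → slack +1.120/-1.425; half-tol=0.145, Σhalf²=0.301995
  +G: nom +22.920 → Σnom=41.220; wc +0.021/-0.021 → slack +1.141/-1.446; half-tol=0.021, Σhalf²=0.302436
  +H: nom +17.200 → Σnom=58.420; wc +0.430/-0.198 → slack +1.571/-1.644; half-tol=0.314, Σhalf²=0.401032
  +I: nom +4.700 → Σnom=63.120; wc +0.220/-0.040 → slack +1.791/-1.684; half-tol=0.130, Σhalf²=0.417932
Nominal = 63.120. Worst-case = [63.120 - 1.684, 63.120 + 1.791] = [61.436, 64.911]. RSS = √0.417932 = 0.646.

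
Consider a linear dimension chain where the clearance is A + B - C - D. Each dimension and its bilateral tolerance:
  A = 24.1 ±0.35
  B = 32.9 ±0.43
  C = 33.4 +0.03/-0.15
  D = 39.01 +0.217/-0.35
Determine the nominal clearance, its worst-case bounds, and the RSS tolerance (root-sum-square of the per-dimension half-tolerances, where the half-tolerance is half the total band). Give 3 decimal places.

nominal=-15.410 wc=[-16.437,-14.130] rss=0.629

Stack each dimension's contribution:
  +A: nom +24.100 → Σnom=24.100; wc +0.350/-0.350 → slack +0.350/-0.350; half-tol=0.350, Σhalf²=0.122500
  +B: nom +32.900 → Σnom=57.000; wc +0.430/-0.430 → slack +0.780/-0.780; half-tol=0.430, Σhalf²=0.307400
  -C: nom -33.400 → Σnom=23.600; wc +0.150/-0.030 → slack +0.930/-0.810; half-tol=0.090, Σhalf²=0.315500
  -D: nom -39.010 → Σnom=-15.410; wc +0.350/-0.217 → slack +1.280/-1.027; half-tol=0.283, Σhalf²=0.395872
Nominal = -15.410. Worst-case = [-15.410 - 1.027, -15.410 + 1.280] = [-16.437, -14.130]. RSS = √0.395872 = 0.629.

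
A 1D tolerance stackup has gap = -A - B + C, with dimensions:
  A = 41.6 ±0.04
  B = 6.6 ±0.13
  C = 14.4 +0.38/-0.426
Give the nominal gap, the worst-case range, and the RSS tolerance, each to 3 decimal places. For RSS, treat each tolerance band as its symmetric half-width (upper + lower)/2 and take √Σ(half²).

Stack each dimension's contribution:
  -A: nom -41.600 → Σnom=-41.600; wc +0.040/-0.040 → slack +0.040/-0.040; half-tol=0.040, Σhalf²=0.001600
  -B: nom -6.600 → Σnom=-48.200; wc +0.130/-0.130 → slack +0.170/-0.170; half-tol=0.130, Σhalf²=0.018500
  +C: nom +14.400 → Σnom=-33.800; wc +0.380/-0.426 → slack +0.550/-0.596; half-tol=0.403, Σhalf²=0.180909
Nominal = -33.800. Worst-case = [-33.800 - 0.596, -33.800 + 0.550] = [-34.396, -33.250]. RSS = √0.180909 = 0.425.

nominal=-33.800 wc=[-34.396,-33.250] rss=0.425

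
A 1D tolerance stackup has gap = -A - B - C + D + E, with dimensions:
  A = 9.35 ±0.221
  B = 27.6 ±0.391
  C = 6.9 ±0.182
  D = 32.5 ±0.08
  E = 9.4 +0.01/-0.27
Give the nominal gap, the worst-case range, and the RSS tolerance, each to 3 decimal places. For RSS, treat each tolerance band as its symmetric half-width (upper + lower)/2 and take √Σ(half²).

nominal=-1.950 wc=[-3.094,-1.066] rss=0.511

Stack each dimension's contribution:
  -A: nom -9.350 → Σnom=-9.350; wc +0.221/-0.221 → slack +0.221/-0.221; half-tol=0.221, Σhalf²=0.048841
  -B: nom -27.600 → Σnom=-36.950; wc +0.391/-0.391 → slack +0.612/-0.612; half-tol=0.391, Σhalf²=0.201722
  -C: nom -6.900 → Σnom=-43.850; wc +0.182/-0.182 → slack +0.794/-0.794; half-tol=0.182, Σhalf²=0.234846
  +D: nom +32.500 → Σnom=-11.350; wc +0.080/-0.080 → slack +0.874/-0.874; half-tol=0.080, Σhalf²=0.241246
  +E: nom +9.400 → Σnom=-1.950; wc +0.010/-0.270 → slack +0.884/-1.144; half-tol=0.140, Σhalf²=0.260846
Nominal = -1.950. Worst-case = [-1.950 - 1.144, -1.950 + 0.884] = [-3.094, -1.066]. RSS = √0.260846 = 0.511.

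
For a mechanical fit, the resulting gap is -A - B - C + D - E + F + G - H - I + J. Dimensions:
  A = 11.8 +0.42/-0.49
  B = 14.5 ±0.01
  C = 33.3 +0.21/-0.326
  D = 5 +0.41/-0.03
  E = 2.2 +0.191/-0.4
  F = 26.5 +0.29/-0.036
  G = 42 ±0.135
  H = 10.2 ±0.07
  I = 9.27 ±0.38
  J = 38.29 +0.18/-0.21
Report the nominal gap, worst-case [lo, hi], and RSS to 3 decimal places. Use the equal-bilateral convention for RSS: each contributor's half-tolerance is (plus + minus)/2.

nominal=30.520 wc=[28.828,33.211] rss=0.804

Stack each dimension's contribution:
  -A: nom -11.800 → Σnom=-11.800; wc +0.490/-0.420 → slack +0.490/-0.420; half-tol=0.455, Σhalf²=0.207025
  -B: nom -14.500 → Σnom=-26.300; wc +0.010/-0.010 → slack +0.500/-0.430; half-tol=0.010, Σhalf²=0.207125
  -C: nom -33.300 → Σnom=-59.600; wc +0.326/-0.210 → slack +0.826/-0.640; half-tol=0.268, Σhalf²=0.278949
  +D: nom +5.000 → Σnom=-54.600; wc +0.410/-0.030 → slack +1.236/-0.670; half-tol=0.220, Σhalf²=0.327349
  -E: nom -2.200 → Σnom=-56.800; wc +0.400/-0.191 → slack +1.636/-0.861; half-tol=0.295, Σhalf²=0.414669
  +F: nom +26.500 → Σnom=-30.300; wc +0.290/-0.036 → slack +1.926/-0.897; half-tol=0.163, Σhalf²=0.441238
  +G: nom +42.000 → Σnom=11.700; wc +0.135/-0.135 → slack +2.061/-1.032; half-tol=0.135, Σhalf²=0.459463
  -H: nom -10.200 → Σnom=1.500; wc +0.070/-0.070 → slack +2.131/-1.102; half-tol=0.070, Σhalf²=0.464363
  -I: nom -9.270 → Σnom=-7.770; wc +0.380/-0.380 → slack +2.511/-1.482; half-tol=0.380, Σhalf²=0.608763
  +J: nom +38.290 → Σnom=30.520; wc +0.180/-0.210 → slack +2.691/-1.692; half-tol=0.195, Σhalf²=0.646788
Nominal = 30.520. Worst-case = [30.520 - 1.692, 30.520 + 2.691] = [28.828, 33.211]. RSS = √0.646788 = 0.804.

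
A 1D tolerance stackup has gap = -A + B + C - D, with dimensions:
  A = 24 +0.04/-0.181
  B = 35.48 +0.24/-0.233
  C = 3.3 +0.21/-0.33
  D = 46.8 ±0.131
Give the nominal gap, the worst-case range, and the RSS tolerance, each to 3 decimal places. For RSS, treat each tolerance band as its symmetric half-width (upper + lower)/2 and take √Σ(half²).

nominal=-32.020 wc=[-32.754,-31.258] rss=0.398

Stack each dimension's contribution:
  -A: nom -24.000 → Σnom=-24.000; wc +0.181/-0.040 → slack +0.181/-0.040; half-tol=0.111, Σhalf²=0.012210
  +B: nom +35.480 → Σnom=11.480; wc +0.240/-0.233 → slack +0.421/-0.273; half-tol=0.236, Σhalf²=0.068142
  +C: nom +3.300 → Σnom=14.780; wc +0.210/-0.330 → slack +0.631/-0.603; half-tol=0.270, Σhalf²=0.141043
  -D: nom -46.800 → Σnom=-32.020; wc +0.131/-0.131 → slack +0.762/-0.734; half-tol=0.131, Σhalf²=0.158204
Nominal = -32.020. Worst-case = [-32.020 - 0.734, -32.020 + 0.762] = [-32.754, -31.258]. RSS = √0.158204 = 0.398.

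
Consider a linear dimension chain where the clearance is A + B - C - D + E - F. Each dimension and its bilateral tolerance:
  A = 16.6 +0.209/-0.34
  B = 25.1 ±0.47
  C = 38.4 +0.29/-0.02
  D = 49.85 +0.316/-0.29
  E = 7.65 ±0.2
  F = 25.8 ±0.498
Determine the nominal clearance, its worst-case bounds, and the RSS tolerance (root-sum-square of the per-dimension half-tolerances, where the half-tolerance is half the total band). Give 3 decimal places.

Stack each dimension's contribution:
  +A: nom +16.600 → Σnom=16.600; wc +0.209/-0.340 → slack +0.209/-0.340; half-tol=0.275, Σhalf²=0.075350
  +B: nom +25.100 → Σnom=41.700; wc +0.470/-0.470 → slack +0.679/-0.810; half-tol=0.470, Σhalf²=0.296250
  -C: nom -38.400 → Σnom=3.300; wc +0.020/-0.290 → slack +0.699/-1.100; half-tol=0.155, Σhalf²=0.320275
  -D: nom -49.850 → Σnom=-46.550; wc +0.290/-0.316 → slack +0.989/-1.416; half-tol=0.303, Σhalf²=0.412084
  +E: nom +7.650 → Σnom=-38.900; wc +0.200/-0.200 → slack +1.189/-1.616; half-tol=0.200, Σhalf²=0.452084
  -F: nom -25.800 → Σnom=-64.700; wc +0.498/-0.498 → slack +1.687/-2.114; half-tol=0.498, Σhalf²=0.700088
Nominal = -64.700. Worst-case = [-64.700 - 2.114, -64.700 + 1.687] = [-66.814, -63.013]. RSS = √0.700088 = 0.837.

nominal=-64.700 wc=[-66.814,-63.013] rss=0.837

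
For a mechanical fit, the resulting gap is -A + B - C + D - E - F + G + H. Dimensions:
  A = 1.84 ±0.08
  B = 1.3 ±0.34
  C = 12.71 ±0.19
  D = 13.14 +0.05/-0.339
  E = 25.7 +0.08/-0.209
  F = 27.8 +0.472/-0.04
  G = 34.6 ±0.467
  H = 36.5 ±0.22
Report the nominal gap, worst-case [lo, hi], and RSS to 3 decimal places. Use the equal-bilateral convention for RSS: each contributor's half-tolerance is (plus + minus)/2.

Stack each dimension's contribution:
  -A: nom -1.840 → Σnom=-1.840; wc +0.080/-0.080 → slack +0.080/-0.080; half-tol=0.080, Σhalf²=0.006400
  +B: nom +1.300 → Σnom=-0.540; wc +0.340/-0.340 → slack +0.420/-0.420; half-tol=0.340, Σhalf²=0.122000
  -C: nom -12.710 → Σnom=-13.250; wc +0.190/-0.190 → slack +0.610/-0.610; half-tol=0.190, Σhalf²=0.158100
  +D: nom +13.140 → Σnom=-0.110; wc +0.050/-0.339 → slack +0.660/-0.949; half-tol=0.195, Σhalf²=0.195930
  -E: nom -25.700 → Σnom=-25.810; wc +0.209/-0.080 → slack +0.869/-1.029; half-tol=0.144, Σhalf²=0.216811
  -F: nom -27.800 → Σnom=-53.610; wc +0.040/-0.472 → slack +0.909/-1.501; half-tol=0.256, Σhalf²=0.282347
  +G: nom +34.600 → Σnom=-19.010; wc +0.467/-0.467 → slack +1.376/-1.968; half-tol=0.467, Σhalf²=0.500436
  +H: nom +36.500 → Σnom=17.490; wc +0.220/-0.220 → slack +1.596/-2.188; half-tol=0.220, Σhalf²=0.548836
Nominal = 17.490. Worst-case = [17.490 - 2.188, 17.490 + 1.596] = [15.302, 19.086]. RSS = √0.548836 = 0.741.

nominal=17.490 wc=[15.302,19.086] rss=0.741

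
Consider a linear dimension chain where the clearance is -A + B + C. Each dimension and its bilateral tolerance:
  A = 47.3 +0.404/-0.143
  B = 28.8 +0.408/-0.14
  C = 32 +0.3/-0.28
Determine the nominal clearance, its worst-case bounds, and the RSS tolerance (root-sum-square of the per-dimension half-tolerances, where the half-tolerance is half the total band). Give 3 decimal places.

nominal=13.500 wc=[12.676,14.351] rss=0.484

Stack each dimension's contribution:
  -A: nom -47.300 → Σnom=-47.300; wc +0.143/-0.404 → slack +0.143/-0.404; half-tol=0.274, Σhalf²=0.074802
  +B: nom +28.800 → Σnom=-18.500; wc +0.408/-0.140 → slack +0.551/-0.544; half-tol=0.274, Σhalf²=0.149878
  +C: nom +32.000 → Σnom=13.500; wc +0.300/-0.280 → slack +0.851/-0.824; half-tol=0.290, Σhalf²=0.233978
Nominal = 13.500. Worst-case = [13.500 - 0.824, 13.500 + 0.851] = [12.676, 14.351]. RSS = √0.233978 = 0.484.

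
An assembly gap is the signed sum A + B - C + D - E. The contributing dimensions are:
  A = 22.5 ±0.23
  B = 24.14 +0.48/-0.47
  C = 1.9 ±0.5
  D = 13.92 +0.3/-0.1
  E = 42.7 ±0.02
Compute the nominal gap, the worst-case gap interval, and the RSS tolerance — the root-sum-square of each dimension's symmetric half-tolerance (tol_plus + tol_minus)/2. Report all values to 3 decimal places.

Stack each dimension's contribution:
  +A: nom +22.500 → Σnom=22.500; wc +0.230/-0.230 → slack +0.230/-0.230; half-tol=0.230, Σhalf²=0.052900
  +B: nom +24.140 → Σnom=46.640; wc +0.480/-0.470 → slack +0.710/-0.700; half-tol=0.475, Σhalf²=0.278525
  -C: nom -1.900 → Σnom=44.740; wc +0.500/-0.500 → slack +1.210/-1.200; half-tol=0.500, Σhalf²=0.528525
  +D: nom +13.920 → Σnom=58.660; wc +0.300/-0.100 → slack +1.510/-1.300; half-tol=0.200, Σhalf²=0.568525
  -E: nom -42.700 → Σnom=15.960; wc +0.020/-0.020 → slack +1.530/-1.320; half-tol=0.020, Σhalf²=0.568925
Nominal = 15.960. Worst-case = [15.960 - 1.320, 15.960 + 1.530] = [14.640, 17.490]. RSS = √0.568925 = 0.754.

nominal=15.960 wc=[14.640,17.490] rss=0.754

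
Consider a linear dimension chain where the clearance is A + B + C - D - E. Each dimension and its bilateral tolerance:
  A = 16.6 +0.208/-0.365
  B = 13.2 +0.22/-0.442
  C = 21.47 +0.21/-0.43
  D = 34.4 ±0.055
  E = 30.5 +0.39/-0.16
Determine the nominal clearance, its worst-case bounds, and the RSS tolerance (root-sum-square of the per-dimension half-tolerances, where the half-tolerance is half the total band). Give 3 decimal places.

nominal=-13.630 wc=[-15.312,-12.777] rss=0.610

Stack each dimension's contribution:
  +A: nom +16.600 → Σnom=16.600; wc +0.208/-0.365 → slack +0.208/-0.365; half-tol=0.286, Σhalf²=0.082082
  +B: nom +13.200 → Σnom=29.800; wc +0.220/-0.442 → slack +0.428/-0.807; half-tol=0.331, Σhalf²=0.191643
  +C: nom +21.470 → Σnom=51.270; wc +0.210/-0.430 → slack +0.638/-1.237; half-tol=0.320, Σhalf²=0.294043
  -D: nom -34.400 → Σnom=16.870; wc +0.055/-0.055 → slack +0.693/-1.292; half-tol=0.055, Σhalf²=0.297068
  -E: nom -30.500 → Σnom=-13.630; wc +0.160/-0.390 → slack +0.853/-1.682; half-tol=0.275, Σhalf²=0.372693
Nominal = -13.630. Worst-case = [-13.630 - 1.682, -13.630 + 0.853] = [-15.312, -12.777]. RSS = √0.372693 = 0.610.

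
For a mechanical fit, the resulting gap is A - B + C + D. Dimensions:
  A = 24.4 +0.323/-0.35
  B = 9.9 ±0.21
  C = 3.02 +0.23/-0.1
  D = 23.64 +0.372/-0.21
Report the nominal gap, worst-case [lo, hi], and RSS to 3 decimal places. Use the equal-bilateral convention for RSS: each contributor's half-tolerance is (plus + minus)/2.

Stack each dimension's contribution:
  +A: nom +24.400 → Σnom=24.400; wc +0.323/-0.350 → slack +0.323/-0.350; half-tol=0.337, Σhalf²=0.113232
  -B: nom -9.900 → Σnom=14.500; wc +0.210/-0.210 → slack +0.533/-0.560; half-tol=0.210, Σhalf²=0.157332
  +C: nom +3.020 → Σnom=17.520; wc +0.230/-0.100 → slack +0.763/-0.660; half-tol=0.165, Σhalf²=0.184557
  +D: nom +23.640 → Σnom=41.160; wc +0.372/-0.210 → slack +1.135/-0.870; half-tol=0.291, Σhalf²=0.269238
Nominal = 41.160. Worst-case = [41.160 - 0.870, 41.160 + 1.135] = [40.290, 42.295]. RSS = √0.269238 = 0.519.

nominal=41.160 wc=[40.290,42.295] rss=0.519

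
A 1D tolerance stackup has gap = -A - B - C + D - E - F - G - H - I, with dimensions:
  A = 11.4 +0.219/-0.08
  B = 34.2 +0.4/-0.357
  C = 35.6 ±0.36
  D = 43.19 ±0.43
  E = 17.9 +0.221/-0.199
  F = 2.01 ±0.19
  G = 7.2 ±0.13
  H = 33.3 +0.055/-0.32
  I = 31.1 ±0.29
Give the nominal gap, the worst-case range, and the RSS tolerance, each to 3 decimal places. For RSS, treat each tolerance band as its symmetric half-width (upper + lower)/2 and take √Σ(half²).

nominal=-129.520 wc=[-131.815,-127.164] rss=0.835

Stack each dimension's contribution:
  -A: nom -11.400 → Σnom=-11.400; wc +0.080/-0.219 → slack +0.080/-0.219; half-tol=0.149, Σhalf²=0.022350
  -B: nom -34.200 → Σnom=-45.600; wc +0.357/-0.400 → slack +0.437/-0.619; half-tol=0.379, Σhalf²=0.165612
  -C: nom -35.600 → Σnom=-81.200; wc +0.360/-0.360 → slack +0.797/-0.979; half-tol=0.360, Σhalf²=0.295212
  +D: nom +43.190 → Σnom=-38.010; wc +0.430/-0.430 → slack +1.227/-1.409; half-tol=0.430, Σhalf²=0.480112
  -E: nom -17.900 → Σnom=-55.910; wc +0.199/-0.221 → slack +1.426/-1.630; half-tol=0.210, Σhalf²=0.524212
  -F: nom -2.010 → Σnom=-57.920; wc +0.190/-0.190 → slack +1.616/-1.820; half-tol=0.190, Σhalf²=0.560312
  -G: nom -7.200 → Σnom=-65.120; wc +0.130/-0.130 → slack +1.746/-1.950; half-tol=0.130, Σhalf²=0.577213
  -H: nom -33.300 → Σnom=-98.420; wc +0.320/-0.055 → slack +2.066/-2.005; half-tol=0.188, Σhalf²=0.612369
  -I: nom -31.100 → Σnom=-129.520; wc +0.290/-0.290 → slack +2.356/-2.295; half-tol=0.290, Σhalf²=0.696469
Nominal = -129.520. Worst-case = [-129.520 - 2.295, -129.520 + 2.356] = [-131.815, -127.164]. RSS = √0.696469 = 0.835.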